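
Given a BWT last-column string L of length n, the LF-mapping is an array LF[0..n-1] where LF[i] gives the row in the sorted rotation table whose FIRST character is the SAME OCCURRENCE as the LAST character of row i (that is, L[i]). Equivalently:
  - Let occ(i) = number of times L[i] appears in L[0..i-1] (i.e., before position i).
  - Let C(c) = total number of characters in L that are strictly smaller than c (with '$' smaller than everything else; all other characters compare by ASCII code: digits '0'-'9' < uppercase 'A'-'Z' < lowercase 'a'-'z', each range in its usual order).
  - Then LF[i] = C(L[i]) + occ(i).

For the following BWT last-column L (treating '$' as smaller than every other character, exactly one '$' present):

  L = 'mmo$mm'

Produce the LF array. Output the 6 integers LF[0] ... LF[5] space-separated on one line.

Char counts: '$':1, 'm':4, 'o':1
C (first-col start): C('$')=0, C('m')=1, C('o')=5
L[0]='m': occ=0, LF[0]=C('m')+0=1+0=1
L[1]='m': occ=1, LF[1]=C('m')+1=1+1=2
L[2]='o': occ=0, LF[2]=C('o')+0=5+0=5
L[3]='$': occ=0, LF[3]=C('$')+0=0+0=0
L[4]='m': occ=2, LF[4]=C('m')+2=1+2=3
L[5]='m': occ=3, LF[5]=C('m')+3=1+3=4

Answer: 1 2 5 0 3 4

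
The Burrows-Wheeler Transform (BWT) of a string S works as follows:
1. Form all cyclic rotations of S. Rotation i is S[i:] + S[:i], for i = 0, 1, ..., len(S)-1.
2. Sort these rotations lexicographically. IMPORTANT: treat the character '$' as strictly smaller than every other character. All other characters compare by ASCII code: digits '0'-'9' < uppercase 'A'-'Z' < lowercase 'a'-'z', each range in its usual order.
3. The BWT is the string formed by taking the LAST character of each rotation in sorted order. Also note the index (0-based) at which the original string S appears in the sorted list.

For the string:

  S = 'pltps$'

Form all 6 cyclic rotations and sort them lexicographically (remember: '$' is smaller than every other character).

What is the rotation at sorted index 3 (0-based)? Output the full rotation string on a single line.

Answer: ps$plt

Derivation:
All 6 rotations (rotation i = S[i:]+S[:i]):
  rot[0] = pltps$
  rot[1] = ltps$p
  rot[2] = tps$pl
  rot[3] = ps$plt
  rot[4] = s$pltp
  rot[5] = $pltps
Sorted (with $ < everything):
  sorted[0] = $pltps
  sorted[1] = ltps$p
  sorted[2] = pltps$
  sorted[3] = ps$plt
  sorted[4] = s$pltp
  sorted[5] = tps$pl
sorted[3] = ps$plt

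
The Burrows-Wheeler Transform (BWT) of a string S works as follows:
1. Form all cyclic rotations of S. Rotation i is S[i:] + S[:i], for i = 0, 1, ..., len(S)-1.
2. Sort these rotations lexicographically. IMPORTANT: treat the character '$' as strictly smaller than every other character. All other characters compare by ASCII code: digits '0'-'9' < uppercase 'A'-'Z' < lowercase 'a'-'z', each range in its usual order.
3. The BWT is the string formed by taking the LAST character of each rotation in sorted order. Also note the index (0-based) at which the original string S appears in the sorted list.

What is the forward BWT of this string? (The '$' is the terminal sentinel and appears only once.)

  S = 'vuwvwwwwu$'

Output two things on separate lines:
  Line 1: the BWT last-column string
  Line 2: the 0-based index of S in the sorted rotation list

All 10 rotations (rotation i = S[i:]+S[:i]):
  rot[0] = vuwvwwwwu$
  rot[1] = uwvwwwwu$v
  rot[2] = wvwwwwu$vu
  rot[3] = vwwwwu$vuw
  rot[4] = wwwwu$vuwv
  rot[5] = wwwu$vuwvw
  rot[6] = wwu$vuwvww
  rot[7] = wu$vuwvwww
  rot[8] = u$vuwvwwww
  rot[9] = $vuwvwwwwu
Sorted (with $ < everything):
  sorted[0] = $vuwvwwwwu  (last char: 'u')
  sorted[1] = u$vuwvwwww  (last char: 'w')
  sorted[2] = uwvwwwwu$v  (last char: 'v')
  sorted[3] = vuwvwwwwu$  (last char: '$')
  sorted[4] = vwwwwu$vuw  (last char: 'w')
  sorted[5] = wu$vuwvwww  (last char: 'w')
  sorted[6] = wvwwwwu$vu  (last char: 'u')
  sorted[7] = wwu$vuwvww  (last char: 'w')
  sorted[8] = wwwu$vuwvw  (last char: 'w')
  sorted[9] = wwwwu$vuwv  (last char: 'v')
Last column: uwv$wwuwwv
Original string S is at sorted index 3

Answer: uwv$wwuwwv
3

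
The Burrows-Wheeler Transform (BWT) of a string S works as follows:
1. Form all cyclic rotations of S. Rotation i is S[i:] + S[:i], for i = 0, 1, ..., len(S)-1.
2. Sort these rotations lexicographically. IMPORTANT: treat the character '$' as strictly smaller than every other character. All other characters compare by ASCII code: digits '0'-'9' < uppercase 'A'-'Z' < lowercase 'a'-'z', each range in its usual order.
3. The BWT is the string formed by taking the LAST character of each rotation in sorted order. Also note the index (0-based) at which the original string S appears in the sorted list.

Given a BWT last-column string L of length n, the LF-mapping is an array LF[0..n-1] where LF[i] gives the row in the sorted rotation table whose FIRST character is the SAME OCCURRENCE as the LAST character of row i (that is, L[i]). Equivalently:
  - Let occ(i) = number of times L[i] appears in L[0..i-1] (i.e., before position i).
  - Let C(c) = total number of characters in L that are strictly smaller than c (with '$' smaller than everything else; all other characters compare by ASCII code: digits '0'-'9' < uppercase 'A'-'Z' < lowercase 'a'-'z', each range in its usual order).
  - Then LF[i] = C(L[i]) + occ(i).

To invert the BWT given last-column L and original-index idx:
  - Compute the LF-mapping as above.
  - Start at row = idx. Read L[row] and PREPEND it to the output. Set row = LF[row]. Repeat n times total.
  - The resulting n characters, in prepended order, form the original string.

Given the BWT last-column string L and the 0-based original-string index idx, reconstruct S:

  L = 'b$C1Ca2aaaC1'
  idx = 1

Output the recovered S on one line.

LF mapping: 11 0 4 1 5 7 3 8 9 10 6 2
Walk LF starting at row 1, prepending L[row]:
  step 1: row=1, L[1]='$', prepend. Next row=LF[1]=0
  step 2: row=0, L[0]='b', prepend. Next row=LF[0]=11
  step 3: row=11, L[11]='1', prepend. Next row=LF[11]=2
  step 4: row=2, L[2]='C', prepend. Next row=LF[2]=4
  step 5: row=4, L[4]='C', prepend. Next row=LF[4]=5
  step 6: row=5, L[5]='a', prepend. Next row=LF[5]=7
  step 7: row=7, L[7]='a', prepend. Next row=LF[7]=8
  step 8: row=8, L[8]='a', prepend. Next row=LF[8]=9
  step 9: row=9, L[9]='a', prepend. Next row=LF[9]=10
  step 10: row=10, L[10]='C', prepend. Next row=LF[10]=6
  step 11: row=6, L[6]='2', prepend. Next row=LF[6]=3
  step 12: row=3, L[3]='1', prepend. Next row=LF[3]=1
Reversed output: 12CaaaaCC1b$

Answer: 12CaaaaCC1b$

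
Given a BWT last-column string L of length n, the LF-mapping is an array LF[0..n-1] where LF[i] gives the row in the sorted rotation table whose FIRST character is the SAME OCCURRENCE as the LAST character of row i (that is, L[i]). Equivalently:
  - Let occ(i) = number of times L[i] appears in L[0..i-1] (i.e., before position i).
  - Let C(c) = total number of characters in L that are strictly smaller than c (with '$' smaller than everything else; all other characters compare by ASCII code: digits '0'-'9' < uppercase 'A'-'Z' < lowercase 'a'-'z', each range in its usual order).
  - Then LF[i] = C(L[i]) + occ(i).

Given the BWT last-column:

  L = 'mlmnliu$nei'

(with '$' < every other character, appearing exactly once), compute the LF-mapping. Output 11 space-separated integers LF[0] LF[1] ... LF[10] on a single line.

Char counts: '$':1, 'e':1, 'i':2, 'l':2, 'm':2, 'n':2, 'u':1
C (first-col start): C('$')=0, C('e')=1, C('i')=2, C('l')=4, C('m')=6, C('n')=8, C('u')=10
L[0]='m': occ=0, LF[0]=C('m')+0=6+0=6
L[1]='l': occ=0, LF[1]=C('l')+0=4+0=4
L[2]='m': occ=1, LF[2]=C('m')+1=6+1=7
L[3]='n': occ=0, LF[3]=C('n')+0=8+0=8
L[4]='l': occ=1, LF[4]=C('l')+1=4+1=5
L[5]='i': occ=0, LF[5]=C('i')+0=2+0=2
L[6]='u': occ=0, LF[6]=C('u')+0=10+0=10
L[7]='$': occ=0, LF[7]=C('$')+0=0+0=0
L[8]='n': occ=1, LF[8]=C('n')+1=8+1=9
L[9]='e': occ=0, LF[9]=C('e')+0=1+0=1
L[10]='i': occ=1, LF[10]=C('i')+1=2+1=3

Answer: 6 4 7 8 5 2 10 0 9 1 3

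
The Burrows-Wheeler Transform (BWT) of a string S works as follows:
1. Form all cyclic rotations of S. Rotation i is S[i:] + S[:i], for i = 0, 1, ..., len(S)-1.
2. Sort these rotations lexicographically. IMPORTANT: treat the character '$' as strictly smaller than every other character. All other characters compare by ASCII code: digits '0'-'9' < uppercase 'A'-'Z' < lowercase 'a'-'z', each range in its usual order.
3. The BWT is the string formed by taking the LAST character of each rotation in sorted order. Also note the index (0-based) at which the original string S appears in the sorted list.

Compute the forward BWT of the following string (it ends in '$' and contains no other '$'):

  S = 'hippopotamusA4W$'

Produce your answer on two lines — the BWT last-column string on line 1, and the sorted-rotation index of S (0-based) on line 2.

All 16 rotations (rotation i = S[i:]+S[:i]):
  rot[0] = hippopotamusA4W$
  rot[1] = ippopotamusA4W$h
  rot[2] = ppopotamusA4W$hi
  rot[3] = popotamusA4W$hip
  rot[4] = opotamusA4W$hipp
  rot[5] = potamusA4W$hippo
  rot[6] = otamusA4W$hippop
  rot[7] = tamusA4W$hippopo
  rot[8] = amusA4W$hippopot
  rot[9] = musA4W$hippopota
  rot[10] = usA4W$hippopotam
  rot[11] = sA4W$hippopotamu
  rot[12] = A4W$hippopotamus
  rot[13] = 4W$hippopotamusA
  rot[14] = W$hippopotamusA4
  rot[15] = $hippopotamusA4W
Sorted (with $ < everything):
  sorted[0] = $hippopotamusA4W  (last char: 'W')
  sorted[1] = 4W$hippopotamusA  (last char: 'A')
  sorted[2] = A4W$hippopotamus  (last char: 's')
  sorted[3] = W$hippopotamusA4  (last char: '4')
  sorted[4] = amusA4W$hippopot  (last char: 't')
  sorted[5] = hippopotamusA4W$  (last char: '$')
  sorted[6] = ippopotamusA4W$h  (last char: 'h')
  sorted[7] = musA4W$hippopota  (last char: 'a')
  sorted[8] = opotamusA4W$hipp  (last char: 'p')
  sorted[9] = otamusA4W$hippop  (last char: 'p')
  sorted[10] = popotamusA4W$hip  (last char: 'p')
  sorted[11] = potamusA4W$hippo  (last char: 'o')
  sorted[12] = ppopotamusA4W$hi  (last char: 'i')
  sorted[13] = sA4W$hippopotamu  (last char: 'u')
  sorted[14] = tamusA4W$hippopo  (last char: 'o')
  sorted[15] = usA4W$hippopotam  (last char: 'm')
Last column: WAs4t$happpoiuom
Original string S is at sorted index 5

Answer: WAs4t$happpoiuom
5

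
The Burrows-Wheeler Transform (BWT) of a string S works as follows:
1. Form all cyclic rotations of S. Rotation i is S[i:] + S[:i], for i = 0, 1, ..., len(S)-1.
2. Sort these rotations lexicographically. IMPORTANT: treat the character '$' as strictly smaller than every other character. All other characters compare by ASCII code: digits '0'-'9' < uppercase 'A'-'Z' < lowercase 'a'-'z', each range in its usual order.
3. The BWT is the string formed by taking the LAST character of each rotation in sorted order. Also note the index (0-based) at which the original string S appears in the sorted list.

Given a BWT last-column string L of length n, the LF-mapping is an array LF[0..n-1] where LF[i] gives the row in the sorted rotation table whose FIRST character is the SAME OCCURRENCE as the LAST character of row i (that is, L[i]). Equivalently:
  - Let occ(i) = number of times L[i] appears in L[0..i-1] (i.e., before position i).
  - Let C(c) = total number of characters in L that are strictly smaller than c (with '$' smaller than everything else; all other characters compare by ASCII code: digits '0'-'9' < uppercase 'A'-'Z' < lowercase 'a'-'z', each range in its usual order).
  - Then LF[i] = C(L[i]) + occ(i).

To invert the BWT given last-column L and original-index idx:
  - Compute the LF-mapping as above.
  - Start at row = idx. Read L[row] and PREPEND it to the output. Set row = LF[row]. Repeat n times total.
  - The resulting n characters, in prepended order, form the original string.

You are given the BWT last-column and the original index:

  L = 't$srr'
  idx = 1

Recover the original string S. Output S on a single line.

Answer: rsrt$

Derivation:
LF mapping: 4 0 3 1 2
Walk LF starting at row 1, prepending L[row]:
  step 1: row=1, L[1]='$', prepend. Next row=LF[1]=0
  step 2: row=0, L[0]='t', prepend. Next row=LF[0]=4
  step 3: row=4, L[4]='r', prepend. Next row=LF[4]=2
  step 4: row=2, L[2]='s', prepend. Next row=LF[2]=3
  step 5: row=3, L[3]='r', prepend. Next row=LF[3]=1
Reversed output: rsrt$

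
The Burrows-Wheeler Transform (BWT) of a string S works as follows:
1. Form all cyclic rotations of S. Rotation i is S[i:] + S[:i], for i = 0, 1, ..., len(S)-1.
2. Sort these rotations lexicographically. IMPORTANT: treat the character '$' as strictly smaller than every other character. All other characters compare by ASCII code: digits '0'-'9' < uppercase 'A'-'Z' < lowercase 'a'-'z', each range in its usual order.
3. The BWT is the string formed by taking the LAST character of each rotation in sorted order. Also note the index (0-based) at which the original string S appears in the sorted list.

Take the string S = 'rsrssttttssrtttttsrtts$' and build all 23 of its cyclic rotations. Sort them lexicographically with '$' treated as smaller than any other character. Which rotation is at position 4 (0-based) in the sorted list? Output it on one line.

Answer: rtttttsrtts$rsrssttttss

Derivation:
All 23 rotations (rotation i = S[i:]+S[:i]):
  rot[0] = rsrssttttssrtttttsrtts$
  rot[1] = srssttttssrtttttsrtts$r
  rot[2] = rssttttssrtttttsrtts$rs
  rot[3] = ssttttssrtttttsrtts$rsr
  rot[4] = sttttssrtttttsrtts$rsrs
  rot[5] = ttttssrtttttsrtts$rsrss
  rot[6] = tttssrtttttsrtts$rsrsst
  rot[7] = ttssrtttttsrtts$rsrsstt
  rot[8] = tssrtttttsrtts$rsrssttt
  rot[9] = ssrtttttsrtts$rsrsstttt
  rot[10] = srtttttsrtts$rsrsstttts
  rot[11] = rtttttsrtts$rsrssttttss
  rot[12] = tttttsrtts$rsrssttttssr
  rot[13] = ttttsrtts$rsrssttttssrt
  rot[14] = tttsrtts$rsrssttttssrtt
  rot[15] = ttsrtts$rsrssttttssrttt
  rot[16] = tsrtts$rsrssttttssrtttt
  rot[17] = srtts$rsrssttttssrttttt
  rot[18] = rtts$rsrssttttssrttttts
  rot[19] = tts$rsrssttttssrtttttsr
  rot[20] = ts$rsrssttttssrtttttsrt
  rot[21] = s$rsrssttttssrtttttsrtt
  rot[22] = $rsrssttttssrtttttsrtts
Sorted (with $ < everything):
  sorted[0] = $rsrssttttssrtttttsrtts
  sorted[1] = rsrssttttssrtttttsrtts$
  sorted[2] = rssttttssrtttttsrtts$rs
  sorted[3] = rtts$rsrssttttssrttttts
  sorted[4] = rtttttsrtts$rsrssttttss
  sorted[5] = s$rsrssttttssrtttttsrtt
  sorted[6] = srssttttssrtttttsrtts$r
  sorted[7] = srtts$rsrssttttssrttttt
  sorted[8] = srtttttsrtts$rsrsstttts
  sorted[9] = ssrtttttsrtts$rsrsstttt
  sorted[10] = ssttttssrtttttsrtts$rsr
  sorted[11] = sttttssrtttttsrtts$rsrs
  sorted[12] = ts$rsrssttttssrtttttsrt
  sorted[13] = tsrtts$rsrssttttssrtttt
  sorted[14] = tssrtttttsrtts$rsrssttt
  sorted[15] = tts$rsrssttttssrtttttsr
  sorted[16] = ttsrtts$rsrssttttssrttt
  sorted[17] = ttssrtttttsrtts$rsrsstt
  sorted[18] = tttsrtts$rsrssttttssrtt
  sorted[19] = tttssrtttttsrtts$rsrsst
  sorted[20] = ttttsrtts$rsrssttttssrt
  sorted[21] = ttttssrtttttsrtts$rsrss
  sorted[22] = tttttsrtts$rsrssttttssr
sorted[4] = rtttttsrtts$rsrssttttss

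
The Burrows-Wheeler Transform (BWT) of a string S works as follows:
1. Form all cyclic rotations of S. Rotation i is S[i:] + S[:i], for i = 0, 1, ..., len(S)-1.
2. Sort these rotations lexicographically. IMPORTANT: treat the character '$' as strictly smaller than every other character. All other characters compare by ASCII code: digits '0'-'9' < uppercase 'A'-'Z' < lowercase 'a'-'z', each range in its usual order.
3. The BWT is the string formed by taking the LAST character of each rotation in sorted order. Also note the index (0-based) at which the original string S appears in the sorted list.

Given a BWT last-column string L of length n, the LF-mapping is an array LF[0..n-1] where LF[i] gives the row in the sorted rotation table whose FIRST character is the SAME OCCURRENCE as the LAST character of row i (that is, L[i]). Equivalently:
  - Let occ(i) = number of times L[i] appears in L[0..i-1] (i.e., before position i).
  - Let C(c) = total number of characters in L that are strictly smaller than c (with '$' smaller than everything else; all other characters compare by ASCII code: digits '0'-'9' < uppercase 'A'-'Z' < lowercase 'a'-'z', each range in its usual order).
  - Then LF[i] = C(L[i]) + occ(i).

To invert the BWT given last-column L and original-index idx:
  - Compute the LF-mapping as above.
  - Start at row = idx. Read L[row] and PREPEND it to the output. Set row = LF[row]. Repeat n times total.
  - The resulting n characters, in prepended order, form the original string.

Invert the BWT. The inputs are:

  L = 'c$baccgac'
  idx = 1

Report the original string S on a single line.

Answer: abacgccc$

Derivation:
LF mapping: 4 0 3 1 5 6 8 2 7
Walk LF starting at row 1, prepending L[row]:
  step 1: row=1, L[1]='$', prepend. Next row=LF[1]=0
  step 2: row=0, L[0]='c', prepend. Next row=LF[0]=4
  step 3: row=4, L[4]='c', prepend. Next row=LF[4]=5
  step 4: row=5, L[5]='c', prepend. Next row=LF[5]=6
  step 5: row=6, L[6]='g', prepend. Next row=LF[6]=8
  step 6: row=8, L[8]='c', prepend. Next row=LF[8]=7
  step 7: row=7, L[7]='a', prepend. Next row=LF[7]=2
  step 8: row=2, L[2]='b', prepend. Next row=LF[2]=3
  step 9: row=3, L[3]='a', prepend. Next row=LF[3]=1
Reversed output: abacgccc$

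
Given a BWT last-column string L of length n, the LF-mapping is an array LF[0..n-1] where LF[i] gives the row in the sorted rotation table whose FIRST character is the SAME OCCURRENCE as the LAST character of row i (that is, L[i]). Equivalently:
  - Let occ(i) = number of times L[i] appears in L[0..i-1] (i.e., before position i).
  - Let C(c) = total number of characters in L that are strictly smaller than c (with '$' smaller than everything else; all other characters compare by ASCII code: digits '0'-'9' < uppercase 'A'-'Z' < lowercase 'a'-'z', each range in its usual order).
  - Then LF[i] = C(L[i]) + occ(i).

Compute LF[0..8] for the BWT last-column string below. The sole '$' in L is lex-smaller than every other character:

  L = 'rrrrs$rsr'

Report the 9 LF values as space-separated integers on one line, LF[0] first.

Char counts: '$':1, 'r':6, 's':2
C (first-col start): C('$')=0, C('r')=1, C('s')=7
L[0]='r': occ=0, LF[0]=C('r')+0=1+0=1
L[1]='r': occ=1, LF[1]=C('r')+1=1+1=2
L[2]='r': occ=2, LF[2]=C('r')+2=1+2=3
L[3]='r': occ=3, LF[3]=C('r')+3=1+3=4
L[4]='s': occ=0, LF[4]=C('s')+0=7+0=7
L[5]='$': occ=0, LF[5]=C('$')+0=0+0=0
L[6]='r': occ=4, LF[6]=C('r')+4=1+4=5
L[7]='s': occ=1, LF[7]=C('s')+1=7+1=8
L[8]='r': occ=5, LF[8]=C('r')+5=1+5=6

Answer: 1 2 3 4 7 0 5 8 6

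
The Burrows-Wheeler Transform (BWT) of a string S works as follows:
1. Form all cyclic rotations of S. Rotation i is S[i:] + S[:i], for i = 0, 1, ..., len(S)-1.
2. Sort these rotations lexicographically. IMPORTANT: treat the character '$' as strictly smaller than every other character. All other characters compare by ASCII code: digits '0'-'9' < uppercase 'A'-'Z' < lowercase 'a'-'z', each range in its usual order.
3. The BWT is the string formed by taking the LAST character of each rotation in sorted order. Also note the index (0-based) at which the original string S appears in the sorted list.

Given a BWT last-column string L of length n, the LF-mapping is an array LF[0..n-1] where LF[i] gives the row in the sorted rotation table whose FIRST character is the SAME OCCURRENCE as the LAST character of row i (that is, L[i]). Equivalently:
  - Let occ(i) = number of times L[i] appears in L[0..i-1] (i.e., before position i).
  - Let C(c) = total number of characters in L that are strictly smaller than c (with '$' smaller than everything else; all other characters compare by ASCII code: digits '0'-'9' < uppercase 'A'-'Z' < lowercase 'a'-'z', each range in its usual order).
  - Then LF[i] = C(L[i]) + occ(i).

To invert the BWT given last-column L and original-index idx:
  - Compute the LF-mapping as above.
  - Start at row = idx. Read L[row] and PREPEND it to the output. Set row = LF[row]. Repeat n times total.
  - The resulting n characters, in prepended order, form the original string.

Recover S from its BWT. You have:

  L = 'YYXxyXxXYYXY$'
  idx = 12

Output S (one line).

LF mapping: 5 6 1 10 12 2 11 3 7 8 4 9 0
Walk LF starting at row 12, prepending L[row]:
  step 1: row=12, L[12]='$', prepend. Next row=LF[12]=0
  step 2: row=0, L[0]='Y', prepend. Next row=LF[0]=5
  step 3: row=5, L[5]='X', prepend. Next row=LF[5]=2
  step 4: row=2, L[2]='X', prepend. Next row=LF[2]=1
  step 5: row=1, L[1]='Y', prepend. Next row=LF[1]=6
  step 6: row=6, L[6]='x', prepend. Next row=LF[6]=11
  step 7: row=11, L[11]='Y', prepend. Next row=LF[11]=9
  step 8: row=9, L[9]='Y', prepend. Next row=LF[9]=8
  step 9: row=8, L[8]='Y', prepend. Next row=LF[8]=7
  step 10: row=7, L[7]='X', prepend. Next row=LF[7]=3
  step 11: row=3, L[3]='x', prepend. Next row=LF[3]=10
  step 12: row=10, L[10]='X', prepend. Next row=LF[10]=4
  step 13: row=4, L[4]='y', prepend. Next row=LF[4]=12
Reversed output: yXxXYYYxYXXY$

Answer: yXxXYYYxYXXY$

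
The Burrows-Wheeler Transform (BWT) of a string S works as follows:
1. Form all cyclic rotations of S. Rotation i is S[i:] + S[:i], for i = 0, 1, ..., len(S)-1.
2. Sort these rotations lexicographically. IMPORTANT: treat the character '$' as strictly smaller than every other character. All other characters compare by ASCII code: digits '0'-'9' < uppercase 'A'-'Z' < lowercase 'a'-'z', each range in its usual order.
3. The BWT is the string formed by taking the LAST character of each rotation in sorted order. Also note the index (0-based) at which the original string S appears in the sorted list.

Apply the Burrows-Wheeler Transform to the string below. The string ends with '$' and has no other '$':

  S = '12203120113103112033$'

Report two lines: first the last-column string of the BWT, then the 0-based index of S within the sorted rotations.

All 21 rotations (rotation i = S[i:]+S[:i]):
  rot[0] = 12203120113103112033$
  rot[1] = 2203120113103112033$1
  rot[2] = 203120113103112033$12
  rot[3] = 03120113103112033$122
  rot[4] = 3120113103112033$1220
  rot[5] = 120113103112033$12203
  rot[6] = 20113103112033$122031
  rot[7] = 0113103112033$1220312
  rot[8] = 113103112033$12203120
  rot[9] = 13103112033$122031201
  rot[10] = 3103112033$1220312011
  rot[11] = 103112033$12203120113
  rot[12] = 03112033$122031201131
  rot[13] = 3112033$1220312011310
  rot[14] = 112033$12203120113103
  rot[15] = 12033$122031201131031
  rot[16] = 2033$1220312011310311
  rot[17] = 033$12203120113103112
  rot[18] = 33$122031201131031120
  rot[19] = 3$1220312011310311203
  rot[20] = $12203120113103112033
Sorted (with $ < everything):
  sorted[0] = $12203120113103112033  (last char: '3')
  sorted[1] = 0113103112033$1220312  (last char: '2')
  sorted[2] = 03112033$122031201131  (last char: '1')
  sorted[3] = 03120113103112033$122  (last char: '2')
  sorted[4] = 033$12203120113103112  (last char: '2')
  sorted[5] = 103112033$12203120113  (last char: '3')
  sorted[6] = 112033$12203120113103  (last char: '3')
  sorted[7] = 113103112033$12203120  (last char: '0')
  sorted[8] = 120113103112033$12203  (last char: '3')
  sorted[9] = 12033$122031201131031  (last char: '1')
  sorted[10] = 12203120113103112033$  (last char: '$')
  sorted[11] = 13103112033$122031201  (last char: '1')
  sorted[12] = 20113103112033$122031  (last char: '1')
  sorted[13] = 203120113103112033$12  (last char: '2')
  sorted[14] = 2033$1220312011310311  (last char: '1')
  sorted[15] = 2203120113103112033$1  (last char: '1')
  sorted[16] = 3$1220312011310311203  (last char: '3')
  sorted[17] = 3103112033$1220312011  (last char: '1')
  sorted[18] = 3112033$1220312011310  (last char: '0')
  sorted[19] = 3120113103112033$1220  (last char: '0')
  sorted[20] = 33$122031201131031120  (last char: '0')
Last column: 3212233031$1121131000
Original string S is at sorted index 10

Answer: 3212233031$1121131000
10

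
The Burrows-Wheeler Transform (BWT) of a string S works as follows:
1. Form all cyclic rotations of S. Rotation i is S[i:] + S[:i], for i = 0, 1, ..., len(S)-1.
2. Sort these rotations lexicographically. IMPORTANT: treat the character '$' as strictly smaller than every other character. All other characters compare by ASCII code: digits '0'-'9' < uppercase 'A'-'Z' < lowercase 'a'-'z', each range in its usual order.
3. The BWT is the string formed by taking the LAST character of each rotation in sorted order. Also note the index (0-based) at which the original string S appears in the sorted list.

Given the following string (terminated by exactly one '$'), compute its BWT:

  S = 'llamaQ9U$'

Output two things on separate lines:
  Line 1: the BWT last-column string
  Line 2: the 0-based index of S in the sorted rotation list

All 9 rotations (rotation i = S[i:]+S[:i]):
  rot[0] = llamaQ9U$
  rot[1] = lamaQ9U$l
  rot[2] = amaQ9U$ll
  rot[3] = maQ9U$lla
  rot[4] = aQ9U$llam
  rot[5] = Q9U$llama
  rot[6] = 9U$llamaQ
  rot[7] = U$llamaQ9
  rot[8] = $llamaQ9U
Sorted (with $ < everything):
  sorted[0] = $llamaQ9U  (last char: 'U')
  sorted[1] = 9U$llamaQ  (last char: 'Q')
  sorted[2] = Q9U$llama  (last char: 'a')
  sorted[3] = U$llamaQ9  (last char: '9')
  sorted[4] = aQ9U$llam  (last char: 'm')
  sorted[5] = amaQ9U$ll  (last char: 'l')
  sorted[6] = lamaQ9U$l  (last char: 'l')
  sorted[7] = llamaQ9U$  (last char: '$')
  sorted[8] = maQ9U$lla  (last char: 'a')
Last column: UQa9mll$a
Original string S is at sorted index 7

Answer: UQa9mll$a
7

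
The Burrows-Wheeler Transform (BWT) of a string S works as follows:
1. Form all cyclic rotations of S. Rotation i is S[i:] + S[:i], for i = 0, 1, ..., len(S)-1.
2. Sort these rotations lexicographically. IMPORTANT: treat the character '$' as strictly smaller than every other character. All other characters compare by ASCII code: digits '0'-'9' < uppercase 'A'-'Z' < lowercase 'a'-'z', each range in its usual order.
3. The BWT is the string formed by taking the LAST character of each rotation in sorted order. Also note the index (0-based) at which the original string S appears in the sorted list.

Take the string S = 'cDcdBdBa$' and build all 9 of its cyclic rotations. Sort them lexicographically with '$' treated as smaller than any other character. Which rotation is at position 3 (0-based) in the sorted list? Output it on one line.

Answer: DcdBdBa$c

Derivation:
All 9 rotations (rotation i = S[i:]+S[:i]):
  rot[0] = cDcdBdBa$
  rot[1] = DcdBdBa$c
  rot[2] = cdBdBa$cD
  rot[3] = dBdBa$cDc
  rot[4] = BdBa$cDcd
  rot[5] = dBa$cDcdB
  rot[6] = Ba$cDcdBd
  rot[7] = a$cDcdBdB
  rot[8] = $cDcdBdBa
Sorted (with $ < everything):
  sorted[0] = $cDcdBdBa
  sorted[1] = Ba$cDcdBd
  sorted[2] = BdBa$cDcd
  sorted[3] = DcdBdBa$c
  sorted[4] = a$cDcdBdB
  sorted[5] = cDcdBdBa$
  sorted[6] = cdBdBa$cD
  sorted[7] = dBa$cDcdB
  sorted[8] = dBdBa$cDc
sorted[3] = DcdBdBa$c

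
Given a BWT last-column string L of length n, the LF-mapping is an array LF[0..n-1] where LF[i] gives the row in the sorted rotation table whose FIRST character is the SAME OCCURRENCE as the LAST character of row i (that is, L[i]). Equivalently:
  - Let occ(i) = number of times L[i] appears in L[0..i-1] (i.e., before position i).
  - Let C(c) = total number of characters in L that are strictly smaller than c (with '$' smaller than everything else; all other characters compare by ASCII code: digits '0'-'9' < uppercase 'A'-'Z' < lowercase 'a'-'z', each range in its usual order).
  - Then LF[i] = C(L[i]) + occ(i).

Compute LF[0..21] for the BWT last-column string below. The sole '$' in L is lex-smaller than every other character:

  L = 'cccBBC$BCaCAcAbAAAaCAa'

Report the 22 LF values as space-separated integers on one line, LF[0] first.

Char counts: '$':1, 'A':6, 'B':3, 'C':4, 'a':3, 'b':1, 'c':4
C (first-col start): C('$')=0, C('A')=1, C('B')=7, C('C')=10, C('a')=14, C('b')=17, C('c')=18
L[0]='c': occ=0, LF[0]=C('c')+0=18+0=18
L[1]='c': occ=1, LF[1]=C('c')+1=18+1=19
L[2]='c': occ=2, LF[2]=C('c')+2=18+2=20
L[3]='B': occ=0, LF[3]=C('B')+0=7+0=7
L[4]='B': occ=1, LF[4]=C('B')+1=7+1=8
L[5]='C': occ=0, LF[5]=C('C')+0=10+0=10
L[6]='$': occ=0, LF[6]=C('$')+0=0+0=0
L[7]='B': occ=2, LF[7]=C('B')+2=7+2=9
L[8]='C': occ=1, LF[8]=C('C')+1=10+1=11
L[9]='a': occ=0, LF[9]=C('a')+0=14+0=14
L[10]='C': occ=2, LF[10]=C('C')+2=10+2=12
L[11]='A': occ=0, LF[11]=C('A')+0=1+0=1
L[12]='c': occ=3, LF[12]=C('c')+3=18+3=21
L[13]='A': occ=1, LF[13]=C('A')+1=1+1=2
L[14]='b': occ=0, LF[14]=C('b')+0=17+0=17
L[15]='A': occ=2, LF[15]=C('A')+2=1+2=3
L[16]='A': occ=3, LF[16]=C('A')+3=1+3=4
L[17]='A': occ=4, LF[17]=C('A')+4=1+4=5
L[18]='a': occ=1, LF[18]=C('a')+1=14+1=15
L[19]='C': occ=3, LF[19]=C('C')+3=10+3=13
L[20]='A': occ=5, LF[20]=C('A')+5=1+5=6
L[21]='a': occ=2, LF[21]=C('a')+2=14+2=16

Answer: 18 19 20 7 8 10 0 9 11 14 12 1 21 2 17 3 4 5 15 13 6 16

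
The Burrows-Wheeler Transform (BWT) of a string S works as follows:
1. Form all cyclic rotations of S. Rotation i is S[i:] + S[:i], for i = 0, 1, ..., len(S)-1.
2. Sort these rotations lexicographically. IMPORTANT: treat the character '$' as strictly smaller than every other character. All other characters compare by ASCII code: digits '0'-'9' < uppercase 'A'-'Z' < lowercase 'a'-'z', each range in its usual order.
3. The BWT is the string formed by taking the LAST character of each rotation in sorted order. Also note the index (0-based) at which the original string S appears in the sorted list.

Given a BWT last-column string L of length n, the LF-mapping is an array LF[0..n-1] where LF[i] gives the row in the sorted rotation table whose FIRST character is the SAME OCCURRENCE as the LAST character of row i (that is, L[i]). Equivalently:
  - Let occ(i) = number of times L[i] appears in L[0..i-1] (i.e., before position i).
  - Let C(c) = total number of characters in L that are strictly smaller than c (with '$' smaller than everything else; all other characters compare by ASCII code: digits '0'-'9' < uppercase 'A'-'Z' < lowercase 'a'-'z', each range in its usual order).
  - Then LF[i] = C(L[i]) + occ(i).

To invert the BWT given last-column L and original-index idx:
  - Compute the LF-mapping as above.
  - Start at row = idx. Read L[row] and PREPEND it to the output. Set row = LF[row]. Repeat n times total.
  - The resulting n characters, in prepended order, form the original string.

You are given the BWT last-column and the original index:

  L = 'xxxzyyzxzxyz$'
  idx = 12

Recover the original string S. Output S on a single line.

LF mapping: 1 2 3 9 6 7 10 4 11 5 8 12 0
Walk LF starting at row 12, prepending L[row]:
  step 1: row=12, L[12]='$', prepend. Next row=LF[12]=0
  step 2: row=0, L[0]='x', prepend. Next row=LF[0]=1
  step 3: row=1, L[1]='x', prepend. Next row=LF[1]=2
  step 4: row=2, L[2]='x', prepend. Next row=LF[2]=3
  step 5: row=3, L[3]='z', prepend. Next row=LF[3]=9
  step 6: row=9, L[9]='x', prepend. Next row=LF[9]=5
  step 7: row=5, L[5]='y', prepend. Next row=LF[5]=7
  step 8: row=7, L[7]='x', prepend. Next row=LF[7]=4
  step 9: row=4, L[4]='y', prepend. Next row=LF[4]=6
  step 10: row=6, L[6]='z', prepend. Next row=LF[6]=10
  step 11: row=10, L[10]='y', prepend. Next row=LF[10]=8
  step 12: row=8, L[8]='z', prepend. Next row=LF[8]=11
  step 13: row=11, L[11]='z', prepend. Next row=LF[11]=12
Reversed output: zzyzyxyxzxxx$

Answer: zzyzyxyxzxxx$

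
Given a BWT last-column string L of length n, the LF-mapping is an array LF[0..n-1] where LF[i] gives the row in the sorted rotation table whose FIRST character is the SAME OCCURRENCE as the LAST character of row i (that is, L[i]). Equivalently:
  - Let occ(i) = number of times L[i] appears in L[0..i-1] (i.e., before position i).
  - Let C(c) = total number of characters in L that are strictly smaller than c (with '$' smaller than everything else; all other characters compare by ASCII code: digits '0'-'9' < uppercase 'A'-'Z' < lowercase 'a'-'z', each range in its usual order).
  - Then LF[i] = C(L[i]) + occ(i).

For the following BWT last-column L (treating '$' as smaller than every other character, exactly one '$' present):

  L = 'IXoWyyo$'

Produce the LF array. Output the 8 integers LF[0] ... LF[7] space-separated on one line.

Char counts: '$':1, 'I':1, 'W':1, 'X':1, 'o':2, 'y':2
C (first-col start): C('$')=0, C('I')=1, C('W')=2, C('X')=3, C('o')=4, C('y')=6
L[0]='I': occ=0, LF[0]=C('I')+0=1+0=1
L[1]='X': occ=0, LF[1]=C('X')+0=3+0=3
L[2]='o': occ=0, LF[2]=C('o')+0=4+0=4
L[3]='W': occ=0, LF[3]=C('W')+0=2+0=2
L[4]='y': occ=0, LF[4]=C('y')+0=6+0=6
L[5]='y': occ=1, LF[5]=C('y')+1=6+1=7
L[6]='o': occ=1, LF[6]=C('o')+1=4+1=5
L[7]='$': occ=0, LF[7]=C('$')+0=0+0=0

Answer: 1 3 4 2 6 7 5 0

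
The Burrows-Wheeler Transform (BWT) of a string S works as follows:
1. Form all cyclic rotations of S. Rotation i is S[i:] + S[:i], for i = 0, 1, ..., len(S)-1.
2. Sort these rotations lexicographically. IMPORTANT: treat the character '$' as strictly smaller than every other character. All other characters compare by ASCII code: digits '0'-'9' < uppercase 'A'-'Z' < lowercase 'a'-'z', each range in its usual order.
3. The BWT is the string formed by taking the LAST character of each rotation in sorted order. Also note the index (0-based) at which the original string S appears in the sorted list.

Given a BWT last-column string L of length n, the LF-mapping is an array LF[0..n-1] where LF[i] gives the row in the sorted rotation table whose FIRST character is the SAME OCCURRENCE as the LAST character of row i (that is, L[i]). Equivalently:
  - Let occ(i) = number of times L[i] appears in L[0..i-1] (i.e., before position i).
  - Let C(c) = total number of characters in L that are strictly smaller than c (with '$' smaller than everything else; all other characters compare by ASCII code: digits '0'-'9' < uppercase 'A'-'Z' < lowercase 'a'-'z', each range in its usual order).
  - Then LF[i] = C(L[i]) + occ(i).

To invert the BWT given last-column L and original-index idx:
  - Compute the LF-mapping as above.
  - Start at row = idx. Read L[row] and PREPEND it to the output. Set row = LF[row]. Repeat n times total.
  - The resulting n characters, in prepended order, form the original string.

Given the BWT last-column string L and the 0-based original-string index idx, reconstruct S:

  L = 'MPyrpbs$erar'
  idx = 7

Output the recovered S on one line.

LF mapping: 1 2 11 7 6 4 10 0 5 8 3 9
Walk LF starting at row 7, prepending L[row]:
  step 1: row=7, L[7]='$', prepend. Next row=LF[7]=0
  step 2: row=0, L[0]='M', prepend. Next row=LF[0]=1
  step 3: row=1, L[1]='P', prepend. Next row=LF[1]=2
  step 4: row=2, L[2]='y', prepend. Next row=LF[2]=11
  step 5: row=11, L[11]='r', prepend. Next row=LF[11]=9
  step 6: row=9, L[9]='r', prepend. Next row=LF[9]=8
  step 7: row=8, L[8]='e', prepend. Next row=LF[8]=5
  step 8: row=5, L[5]='b', prepend. Next row=LF[5]=4
  step 9: row=4, L[4]='p', prepend. Next row=LF[4]=6
  step 10: row=6, L[6]='s', prepend. Next row=LF[6]=10
  step 11: row=10, L[10]='a', prepend. Next row=LF[10]=3
  step 12: row=3, L[3]='r', prepend. Next row=LF[3]=7
Reversed output: raspberryPM$

Answer: raspberryPM$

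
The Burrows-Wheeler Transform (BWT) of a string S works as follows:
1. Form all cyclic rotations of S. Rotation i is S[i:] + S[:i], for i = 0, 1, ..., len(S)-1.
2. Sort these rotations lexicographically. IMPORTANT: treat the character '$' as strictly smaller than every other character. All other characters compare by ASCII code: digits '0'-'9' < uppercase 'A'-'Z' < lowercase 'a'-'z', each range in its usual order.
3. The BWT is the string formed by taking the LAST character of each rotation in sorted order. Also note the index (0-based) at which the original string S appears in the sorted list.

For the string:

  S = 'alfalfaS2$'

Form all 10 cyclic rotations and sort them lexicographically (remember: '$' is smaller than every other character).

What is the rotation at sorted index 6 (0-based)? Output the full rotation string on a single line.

All 10 rotations (rotation i = S[i:]+S[:i]):
  rot[0] = alfalfaS2$
  rot[1] = lfalfaS2$a
  rot[2] = falfaS2$al
  rot[3] = alfaS2$alf
  rot[4] = lfaS2$alfa
  rot[5] = faS2$alfal
  rot[6] = aS2$alfalf
  rot[7] = S2$alfalfa
  rot[8] = 2$alfalfaS
  rot[9] = $alfalfaS2
Sorted (with $ < everything):
  sorted[0] = $alfalfaS2
  sorted[1] = 2$alfalfaS
  sorted[2] = S2$alfalfa
  sorted[3] = aS2$alfalf
  sorted[4] = alfaS2$alf
  sorted[5] = alfalfaS2$
  sorted[6] = faS2$alfal
  sorted[7] = falfaS2$al
  sorted[8] = lfaS2$alfa
  sorted[9] = lfalfaS2$a
sorted[6] = faS2$alfal

Answer: faS2$alfal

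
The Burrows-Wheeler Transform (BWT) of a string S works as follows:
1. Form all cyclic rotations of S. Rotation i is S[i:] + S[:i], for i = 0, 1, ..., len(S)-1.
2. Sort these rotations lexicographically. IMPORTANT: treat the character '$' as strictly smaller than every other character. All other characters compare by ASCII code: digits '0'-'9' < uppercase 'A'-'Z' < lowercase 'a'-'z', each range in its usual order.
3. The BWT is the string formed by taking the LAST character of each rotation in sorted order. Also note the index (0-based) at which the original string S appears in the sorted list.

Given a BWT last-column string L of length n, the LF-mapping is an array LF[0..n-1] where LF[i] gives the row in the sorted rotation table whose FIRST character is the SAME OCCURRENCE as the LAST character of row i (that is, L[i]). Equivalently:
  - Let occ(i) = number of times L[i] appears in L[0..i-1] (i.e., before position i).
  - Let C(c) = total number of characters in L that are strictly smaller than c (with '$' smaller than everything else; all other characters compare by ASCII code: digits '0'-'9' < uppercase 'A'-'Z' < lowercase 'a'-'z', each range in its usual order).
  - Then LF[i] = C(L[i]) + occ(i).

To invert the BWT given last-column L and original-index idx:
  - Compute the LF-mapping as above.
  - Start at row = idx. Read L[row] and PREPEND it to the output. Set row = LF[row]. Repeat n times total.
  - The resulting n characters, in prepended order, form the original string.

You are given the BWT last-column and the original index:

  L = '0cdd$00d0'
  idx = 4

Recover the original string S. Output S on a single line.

LF mapping: 1 5 6 7 0 2 3 8 4
Walk LF starting at row 4, prepending L[row]:
  step 1: row=4, L[4]='$', prepend. Next row=LF[4]=0
  step 2: row=0, L[0]='0', prepend. Next row=LF[0]=1
  step 3: row=1, L[1]='c', prepend. Next row=LF[1]=5
  step 4: row=5, L[5]='0', prepend. Next row=LF[5]=2
  step 5: row=2, L[2]='d', prepend. Next row=LF[2]=6
  step 6: row=6, L[6]='0', prepend. Next row=LF[6]=3
  step 7: row=3, L[3]='d', prepend. Next row=LF[3]=7
  step 8: row=7, L[7]='d', prepend. Next row=LF[7]=8
  step 9: row=8, L[8]='0', prepend. Next row=LF[8]=4
Reversed output: 0dd0d0c0$

Answer: 0dd0d0c0$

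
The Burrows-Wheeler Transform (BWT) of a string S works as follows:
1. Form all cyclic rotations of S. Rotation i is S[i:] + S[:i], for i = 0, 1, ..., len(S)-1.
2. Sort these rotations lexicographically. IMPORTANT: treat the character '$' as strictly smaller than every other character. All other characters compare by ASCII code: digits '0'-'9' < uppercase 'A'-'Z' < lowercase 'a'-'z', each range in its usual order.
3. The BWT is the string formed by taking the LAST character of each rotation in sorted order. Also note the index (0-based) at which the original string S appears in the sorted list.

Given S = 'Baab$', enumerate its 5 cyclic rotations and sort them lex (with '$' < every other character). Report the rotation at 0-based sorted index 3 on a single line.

Answer: ab$Ba

Derivation:
All 5 rotations (rotation i = S[i:]+S[:i]):
  rot[0] = Baab$
  rot[1] = aab$B
  rot[2] = ab$Ba
  rot[3] = b$Baa
  rot[4] = $Baab
Sorted (with $ < everything):
  sorted[0] = $Baab
  sorted[1] = Baab$
  sorted[2] = aab$B
  sorted[3] = ab$Ba
  sorted[4] = b$Baa
sorted[3] = ab$Ba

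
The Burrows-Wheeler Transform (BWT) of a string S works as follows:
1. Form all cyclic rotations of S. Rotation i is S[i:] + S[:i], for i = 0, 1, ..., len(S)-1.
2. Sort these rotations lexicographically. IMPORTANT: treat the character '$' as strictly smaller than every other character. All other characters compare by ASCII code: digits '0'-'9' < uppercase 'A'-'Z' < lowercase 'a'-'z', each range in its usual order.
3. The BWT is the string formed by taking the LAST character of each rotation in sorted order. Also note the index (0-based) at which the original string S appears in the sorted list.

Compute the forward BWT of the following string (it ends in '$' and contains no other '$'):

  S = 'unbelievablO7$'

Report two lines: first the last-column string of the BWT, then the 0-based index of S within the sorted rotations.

Answer: 7Olvnabilbeu$e
12

Derivation:
All 14 rotations (rotation i = S[i:]+S[:i]):
  rot[0] = unbelievablO7$
  rot[1] = nbelievablO7$u
  rot[2] = believablO7$un
  rot[3] = elievablO7$unb
  rot[4] = lievablO7$unbe
  rot[5] = ievablO7$unbel
  rot[6] = evablO7$unbeli
  rot[7] = vablO7$unbelie
  rot[8] = ablO7$unbeliev
  rot[9] = blO7$unbelieva
  rot[10] = lO7$unbelievab
  rot[11] = O7$unbelievabl
  rot[12] = 7$unbelievablO
  rot[13] = $unbelievablO7
Sorted (with $ < everything):
  sorted[0] = $unbelievablO7  (last char: '7')
  sorted[1] = 7$unbelievablO  (last char: 'O')
  sorted[2] = O7$unbelievabl  (last char: 'l')
  sorted[3] = ablO7$unbeliev  (last char: 'v')
  sorted[4] = believablO7$un  (last char: 'n')
  sorted[5] = blO7$unbelieva  (last char: 'a')
  sorted[6] = elievablO7$unb  (last char: 'b')
  sorted[7] = evablO7$unbeli  (last char: 'i')
  sorted[8] = ievablO7$unbel  (last char: 'l')
  sorted[9] = lO7$unbelievab  (last char: 'b')
  sorted[10] = lievablO7$unbe  (last char: 'e')
  sorted[11] = nbelievablO7$u  (last char: 'u')
  sorted[12] = unbelievablO7$  (last char: '$')
  sorted[13] = vablO7$unbelie  (last char: 'e')
Last column: 7Olvnabilbeu$e
Original string S is at sorted index 12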